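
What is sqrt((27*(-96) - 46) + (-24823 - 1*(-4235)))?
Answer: 7*I*sqrt(474) ≈ 152.4*I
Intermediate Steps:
sqrt((27*(-96) - 46) + (-24823 - 1*(-4235))) = sqrt((-2592 - 46) + (-24823 + 4235)) = sqrt(-2638 - 20588) = sqrt(-23226) = 7*I*sqrt(474)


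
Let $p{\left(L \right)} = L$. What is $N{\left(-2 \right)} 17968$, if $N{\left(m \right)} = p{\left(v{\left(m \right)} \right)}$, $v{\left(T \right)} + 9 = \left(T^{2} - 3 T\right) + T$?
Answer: $-17968$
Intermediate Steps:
$v{\left(T \right)} = -9 + T^{2} - 2 T$ ($v{\left(T \right)} = -9 + \left(\left(T^{2} - 3 T\right) + T\right) = -9 + \left(T^{2} - 2 T\right) = -9 + T^{2} - 2 T$)
$N{\left(m \right)} = -9 + m^{2} - 2 m$
$N{\left(-2 \right)} 17968 = \left(-9 + \left(-2\right)^{2} - -4\right) 17968 = \left(-9 + 4 + 4\right) 17968 = \left(-1\right) 17968 = -17968$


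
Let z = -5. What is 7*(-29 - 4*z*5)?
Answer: 497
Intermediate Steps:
7*(-29 - 4*z*5) = 7*(-29 - 4*(-5)*5) = 7*(-29 + 20*5) = 7*(-29 + 100) = 7*71 = 497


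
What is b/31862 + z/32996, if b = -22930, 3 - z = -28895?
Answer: 41037449/262829638 ≈ 0.15614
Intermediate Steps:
z = 28898 (z = 3 - 1*(-28895) = 3 + 28895 = 28898)
b/31862 + z/32996 = -22930/31862 + 28898/32996 = -22930*1/31862 + 28898*(1/32996) = -11465/15931 + 14449/16498 = 41037449/262829638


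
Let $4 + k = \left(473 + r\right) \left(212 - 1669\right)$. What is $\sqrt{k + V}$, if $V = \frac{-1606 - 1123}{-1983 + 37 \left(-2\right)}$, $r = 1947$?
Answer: $\frac{i \sqrt{123298689343}}{187} \approx 1877.8 i$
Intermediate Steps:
$V = \frac{2729}{2057}$ ($V = - \frac{2729}{-1983 - 74} = - \frac{2729}{-2057} = \left(-2729\right) \left(- \frac{1}{2057}\right) = \frac{2729}{2057} \approx 1.3267$)
$k = -3525944$ ($k = -4 + \left(473 + 1947\right) \left(212 - 1669\right) = -4 + 2420 \left(-1457\right) = -4 - 3525940 = -3525944$)
$\sqrt{k + V} = \sqrt{-3525944 + \frac{2729}{2057}} = \sqrt{- \frac{7252864079}{2057}} = \frac{i \sqrt{123298689343}}{187}$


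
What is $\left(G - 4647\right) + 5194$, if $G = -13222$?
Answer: $-12675$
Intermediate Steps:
$\left(G - 4647\right) + 5194 = \left(-13222 - 4647\right) + 5194 = -17869 + 5194 = -12675$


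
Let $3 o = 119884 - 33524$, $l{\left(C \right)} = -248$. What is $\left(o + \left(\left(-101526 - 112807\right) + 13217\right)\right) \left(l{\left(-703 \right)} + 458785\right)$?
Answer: $- \frac{237058126556}{3} \approx -7.9019 \cdot 10^{10}$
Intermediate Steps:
$o = \frac{86360}{3}$ ($o = \frac{119884 - 33524}{3} = \frac{1}{3} \cdot 86360 = \frac{86360}{3} \approx 28787.0$)
$\left(o + \left(\left(-101526 - 112807\right) + 13217\right)\right) \left(l{\left(-703 \right)} + 458785\right) = \left(\frac{86360}{3} + \left(\left(-101526 - 112807\right) + 13217\right)\right) \left(-248 + 458785\right) = \left(\frac{86360}{3} + \left(-214333 + 13217\right)\right) 458537 = \left(\frac{86360}{3} - 201116\right) 458537 = \left(- \frac{516988}{3}\right) 458537 = - \frac{237058126556}{3}$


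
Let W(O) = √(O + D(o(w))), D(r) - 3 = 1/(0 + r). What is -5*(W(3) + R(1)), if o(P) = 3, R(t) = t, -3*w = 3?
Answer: -5 - 5*√57/3 ≈ -17.583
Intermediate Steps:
w = -1 (w = -⅓*3 = -1)
D(r) = 3 + 1/r (D(r) = 3 + 1/(0 + r) = 3 + 1/r)
W(O) = √(10/3 + O) (W(O) = √(O + (3 + 1/3)) = √(O + (3 + ⅓)) = √(O + 10/3) = √(10/3 + O))
-5*(W(3) + R(1)) = -5*(√(30 + 9*3)/3 + 1) = -5*(√(30 + 27)/3 + 1) = -5*(√57/3 + 1) = -5*(1 + √57/3) = -5 - 5*√57/3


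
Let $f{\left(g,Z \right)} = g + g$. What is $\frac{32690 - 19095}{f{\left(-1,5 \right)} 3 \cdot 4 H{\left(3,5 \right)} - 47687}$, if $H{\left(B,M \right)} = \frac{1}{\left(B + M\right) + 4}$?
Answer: $- \frac{13595}{47689} \approx -0.28508$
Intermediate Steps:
$f{\left(g,Z \right)} = 2 g$
$H{\left(B,M \right)} = \frac{1}{4 + B + M}$
$\frac{32690 - 19095}{f{\left(-1,5 \right)} 3 \cdot 4 H{\left(3,5 \right)} - 47687} = \frac{32690 - 19095}{2 \left(-1\right) 3 \frac{4}{4 + 3 + 5} - 47687} = \frac{13595}{\left(-2\right) 3 \cdot \frac{4}{12} - 47687} = \frac{13595}{- 6 \cdot 4 \cdot \frac{1}{12} - 47687} = \frac{13595}{\left(-6\right) \frac{1}{3} - 47687} = \frac{13595}{-2 - 47687} = \frac{13595}{-47689} = 13595 \left(- \frac{1}{47689}\right) = - \frac{13595}{47689}$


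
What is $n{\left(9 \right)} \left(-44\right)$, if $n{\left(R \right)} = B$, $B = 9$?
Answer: $-396$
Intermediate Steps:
$n{\left(R \right)} = 9$
$n{\left(9 \right)} \left(-44\right) = 9 \left(-44\right) = -396$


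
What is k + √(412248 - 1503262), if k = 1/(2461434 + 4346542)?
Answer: 1/6807976 + I*√1091014 ≈ 1.4689e-7 + 1044.5*I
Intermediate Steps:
k = 1/6807976 ≈ 1.4689e-7
k + √(412248 - 1503262) = 1/6807976 + √(412248 - 1503262) = 1/6807976 + √(-1091014) = 1/6807976 + I*√1091014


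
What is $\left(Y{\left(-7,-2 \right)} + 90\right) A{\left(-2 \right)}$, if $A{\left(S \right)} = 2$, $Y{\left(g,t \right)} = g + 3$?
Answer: $172$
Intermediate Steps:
$Y{\left(g,t \right)} = 3 + g$
$\left(Y{\left(-7,-2 \right)} + 90\right) A{\left(-2 \right)} = \left(\left(3 - 7\right) + 90\right) 2 = \left(-4 + 90\right) 2 = 86 \cdot 2 = 172$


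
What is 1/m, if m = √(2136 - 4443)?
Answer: -I*√2307/2307 ≈ -0.02082*I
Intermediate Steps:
m = I*√2307 (m = √(-2307) = I*√2307 ≈ 48.031*I)
1/m = 1/(I*√2307) = -I*√2307/2307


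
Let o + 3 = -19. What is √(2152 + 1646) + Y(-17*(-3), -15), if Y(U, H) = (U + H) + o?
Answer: 14 + 3*√422 ≈ 75.628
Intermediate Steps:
o = -22 (o = -3 - 19 = -22)
Y(U, H) = -22 + H + U (Y(U, H) = (U + H) - 22 = (H + U) - 22 = -22 + H + U)
√(2152 + 1646) + Y(-17*(-3), -15) = √(2152 + 1646) + (-22 - 15 - 17*(-3)) = √3798 + (-22 - 15 + 51) = 3*√422 + 14 = 14 + 3*√422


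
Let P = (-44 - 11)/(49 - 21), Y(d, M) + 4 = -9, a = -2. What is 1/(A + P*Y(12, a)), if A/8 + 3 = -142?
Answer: -28/31765 ≈ -0.00088147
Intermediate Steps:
Y(d, M) = -13 (Y(d, M) = -4 - 9 = -13)
A = -1160 (A = -24 + 8*(-142) = -24 - 1136 = -1160)
P = -55/28 ≈ -1.9643
1/(A + P*Y(12, a)) = 1/(-1160 - 55/28*(-13)) = 1/(-1160 + 715/28) = 1/(-31765/28) = -28/31765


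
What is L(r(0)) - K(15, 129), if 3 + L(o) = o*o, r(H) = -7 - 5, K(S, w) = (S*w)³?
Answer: -7245075234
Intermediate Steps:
K(S, w) = S³*w³
r(H) = -12
L(o) = -3 + o² (L(o) = -3 + o*o = -3 + o²)
L(r(0)) - K(15, 129) = (-3 + (-12)²) - 15³*129³ = (-3 + 144) - 3375*2146689 = 141 - 1*7245075375 = 141 - 7245075375 = -7245075234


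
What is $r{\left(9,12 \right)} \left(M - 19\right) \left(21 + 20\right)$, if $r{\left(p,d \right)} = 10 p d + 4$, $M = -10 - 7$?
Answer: $-1599984$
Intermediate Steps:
$M = -17$
$r{\left(p,d \right)} = 4 + 10 d p$ ($r{\left(p,d \right)} = 10 d p + 4 = 4 + 10 d p$)
$r{\left(9,12 \right)} \left(M - 19\right) \left(21 + 20\right) = \left(4 + 10 \cdot 12 \cdot 9\right) \left(-17 - 19\right) \left(21 + 20\right) = \left(4 + 1080\right) \left(\left(-36\right) 41\right) = 1084 \left(-1476\right) = -1599984$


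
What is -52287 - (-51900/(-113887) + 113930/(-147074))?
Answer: -437896160272898/8374908319 ≈ -52287.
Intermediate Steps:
-52287 - (-51900/(-113887) + 113930/(-147074)) = -52287 - (-51900*(-1/113887) + 113930*(-1/147074)) = -52287 - (51900/113887 - 56965/73537) = -52287 - 1*(-2671002655/8374908319) = -52287 + 2671002655/8374908319 = -437896160272898/8374908319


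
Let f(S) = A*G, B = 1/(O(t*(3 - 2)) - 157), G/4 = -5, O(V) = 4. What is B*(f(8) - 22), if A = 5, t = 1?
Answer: 122/153 ≈ 0.79739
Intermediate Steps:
G = -20 (G = 4*(-5) = -20)
B = -1/153 (B = 1/(4 - 157) = 1/(-153) = -1/153 ≈ -0.0065359)
f(S) = -100 (f(S) = 5*(-20) = -100)
B*(f(8) - 22) = -(-100 - 22)/153 = -1/153*(-122) = 122/153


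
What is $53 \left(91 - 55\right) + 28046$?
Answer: $29954$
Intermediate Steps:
$53 \left(91 - 55\right) + 28046 = 53 \cdot 36 + 28046 = 1908 + 28046 = 29954$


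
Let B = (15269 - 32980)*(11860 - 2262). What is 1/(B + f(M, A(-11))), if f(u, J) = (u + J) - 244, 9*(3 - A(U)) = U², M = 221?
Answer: -9/1529911903 ≈ -5.8827e-9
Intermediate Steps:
A(U) = 3 - U²/9
f(u, J) = -244 + J + u (f(u, J) = (J + u) - 244 = -244 + J + u)
B = -169990178 (B = -17711*9598 = -169990178)
1/(B + f(M, A(-11))) = 1/(-169990178 + (-244 + (3 - ⅑*(-11)²) + 221)) = 1/(-169990178 + (-244 + (3 - ⅑*121) + 221)) = 1/(-169990178 + (-244 + (3 - 121/9) + 221)) = 1/(-169990178 + (-244 - 94/9 + 221)) = 1/(-169990178 - 301/9) = 1/(-1529911903/9) = -9/1529911903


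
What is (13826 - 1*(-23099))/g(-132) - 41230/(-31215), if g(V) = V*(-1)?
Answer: 25734583/91564 ≈ 281.06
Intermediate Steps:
g(V) = -V
(13826 - 1*(-23099))/g(-132) - 41230/(-31215) = (13826 - 1*(-23099))/((-1*(-132))) - 41230/(-31215) = (13826 + 23099)/132 - 41230*(-1/31215) = 36925*(1/132) + 8246/6243 = 36925/132 + 8246/6243 = 25734583/91564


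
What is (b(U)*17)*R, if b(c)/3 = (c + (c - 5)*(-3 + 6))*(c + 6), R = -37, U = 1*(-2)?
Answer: 173604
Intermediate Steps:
U = -2
b(c) = 3*(-15 + 4*c)*(6 + c) (b(c) = 3*((c + (c - 5)*(-3 + 6))*(c + 6)) = 3*((c + (-5 + c)*3)*(6 + c)) = 3*((c + (-15 + 3*c))*(6 + c)) = 3*((-15 + 4*c)*(6 + c)) = 3*(-15 + 4*c)*(6 + c))
(b(U)*17)*R = ((-270 + 12*(-2)² + 27*(-2))*17)*(-37) = ((-270 + 12*4 - 54)*17)*(-37) = ((-270 + 48 - 54)*17)*(-37) = -276*17*(-37) = -4692*(-37) = 173604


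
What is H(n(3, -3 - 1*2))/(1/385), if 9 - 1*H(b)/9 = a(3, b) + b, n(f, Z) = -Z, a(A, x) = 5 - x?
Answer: 13860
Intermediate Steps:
H(b) = 36 (H(b) = 81 - 9*((5 - b) + b) = 81 - 9*5 = 81 - 45 = 36)
H(n(3, -3 - 1*2))/(1/385) = 36/(1/385) = 36*385 = 13860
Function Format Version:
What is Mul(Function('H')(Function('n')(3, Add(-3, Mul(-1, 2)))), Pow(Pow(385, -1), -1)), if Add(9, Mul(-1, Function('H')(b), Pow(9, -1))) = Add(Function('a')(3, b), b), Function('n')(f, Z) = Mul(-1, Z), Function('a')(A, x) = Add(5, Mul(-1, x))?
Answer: 13860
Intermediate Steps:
Function('H')(b) = 36 (Function('H')(b) = Add(81, Mul(-9, Add(Add(5, Mul(-1, b)), b))) = Add(81, Mul(-9, 5)) = Add(81, -45) = 36)
Mul(Function('H')(Function('n')(3, Add(-3, Mul(-1, 2)))), Pow(Pow(385, -1), -1)) = Mul(36, Pow(Pow(385, -1), -1)) = Mul(36, Pow(Rational(1, 385), -1)) = Mul(36, 385) = 13860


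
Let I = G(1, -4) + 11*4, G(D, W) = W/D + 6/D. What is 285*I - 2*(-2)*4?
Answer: 13126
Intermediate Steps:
G(D, W) = 6/D + W/D
I = 46 (I = (6 - 4)/1 + 11*4 = 1*2 + 44 = 2 + 44 = 46)
285*I - 2*(-2)*4 = 285*46 - 2*(-2)*4 = 13110 + 4*4 = 13110 + 16 = 13126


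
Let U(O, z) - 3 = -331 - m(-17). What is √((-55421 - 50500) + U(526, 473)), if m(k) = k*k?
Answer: I*√106538 ≈ 326.4*I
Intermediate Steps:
m(k) = k²
U(O, z) = -617 (U(O, z) = 3 + (-331 - 1*(-17)²) = 3 + (-331 - 1*289) = 3 + (-331 - 289) = 3 - 620 = -617)
√((-55421 - 50500) + U(526, 473)) = √((-55421 - 50500) - 617) = √(-105921 - 617) = √(-106538) = I*√106538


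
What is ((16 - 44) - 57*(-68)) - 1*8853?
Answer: -5005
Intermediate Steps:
((16 - 44) - 57*(-68)) - 1*8853 = (-28 + 3876) - 8853 = 3848 - 8853 = -5005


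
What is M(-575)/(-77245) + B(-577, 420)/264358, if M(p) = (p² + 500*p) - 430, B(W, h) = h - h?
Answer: -8539/15449 ≈ -0.55272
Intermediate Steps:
B(W, h) = 0
M(p) = -430 + p² + 500*p
M(-575)/(-77245) + B(-577, 420)/264358 = (-430 + (-575)² + 500*(-575))/(-77245) + 0/264358 = (-430 + 330625 - 287500)*(-1/77245) + 0*(1/264358) = 42695*(-1/77245) + 0 = -8539/15449 + 0 = -8539/15449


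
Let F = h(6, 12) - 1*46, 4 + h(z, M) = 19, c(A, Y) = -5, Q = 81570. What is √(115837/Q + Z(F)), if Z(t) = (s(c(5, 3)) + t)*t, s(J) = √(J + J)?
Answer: √(6403620792990 - 206263611900*I*√10)/81570 ≈ 31.063 - 1.5779*I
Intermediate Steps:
s(J) = √2*√J (s(J) = √(2*J) = √2*√J)
h(z, M) = 15 (h(z, M) = -4 + 19 = 15)
F = -31 (F = 15 - 1*46 = 15 - 46 = -31)
Z(t) = t*(t + I*√10) (Z(t) = (√2*√(-5) + t)*t = (√2*(I*√5) + t)*t = (I*√10 + t)*t = (t + I*√10)*t = t*(t + I*√10))
√(115837/Q + Z(F)) = √(115837/81570 - 31*(-31 + I*√10)) = √(115837*(1/81570) + (961 - 31*I*√10)) = √(115837/81570 + (961 - 31*I*√10)) = √(78504607/81570 - 31*I*√10)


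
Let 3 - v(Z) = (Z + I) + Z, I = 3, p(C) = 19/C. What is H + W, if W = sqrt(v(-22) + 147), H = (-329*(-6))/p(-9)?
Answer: -17766/19 + sqrt(191) ≈ -921.23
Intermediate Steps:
v(Z) = -2*Z (v(Z) = 3 - ((Z + 3) + Z) = 3 - ((3 + Z) + Z) = 3 - (3 + 2*Z) = 3 + (-3 - 2*Z) = -2*Z)
H = -17766/19 (H = (-329*(-6))/((19/(-9))) = 1974/((19*(-1/9))) = 1974/(-19/9) = 1974*(-9/19) = -17766/19 ≈ -935.05)
W = sqrt(191) (W = sqrt(-2*(-22) + 147) = sqrt(44 + 147) = sqrt(191) ≈ 13.820)
H + W = -17766/19 + sqrt(191)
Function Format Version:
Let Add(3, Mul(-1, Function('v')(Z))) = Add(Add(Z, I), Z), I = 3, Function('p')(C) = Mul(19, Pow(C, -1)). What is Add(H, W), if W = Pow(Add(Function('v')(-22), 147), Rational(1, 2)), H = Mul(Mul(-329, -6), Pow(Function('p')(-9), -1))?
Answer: Add(Rational(-17766, 19), Pow(191, Rational(1, 2))) ≈ -921.23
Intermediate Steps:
Function('v')(Z) = Mul(-2, Z) (Function('v')(Z) = Add(3, Mul(-1, Add(Add(Z, 3), Z))) = Add(3, Mul(-1, Add(Add(3, Z), Z))) = Add(3, Mul(-1, Add(3, Mul(2, Z)))) = Add(3, Add(-3, Mul(-2, Z))) = Mul(-2, Z))
H = Rational(-17766, 19) (H = Mul(Mul(-329, -6), Pow(Mul(19, Pow(-9, -1)), -1)) = Mul(1974, Pow(Mul(19, Rational(-1, 9)), -1)) = Mul(1974, Pow(Rational(-19, 9), -1)) = Mul(1974, Rational(-9, 19)) = Rational(-17766, 19) ≈ -935.05)
W = Pow(191, Rational(1, 2)) (W = Pow(Add(Mul(-2, -22), 147), Rational(1, 2)) = Pow(Add(44, 147), Rational(1, 2)) = Pow(191, Rational(1, 2)) ≈ 13.820)
Add(H, W) = Add(Rational(-17766, 19), Pow(191, Rational(1, 2)))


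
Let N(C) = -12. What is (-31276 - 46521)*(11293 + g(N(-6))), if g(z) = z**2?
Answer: -889764289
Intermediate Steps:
(-31276 - 46521)*(11293 + g(N(-6))) = (-31276 - 46521)*(11293 + (-12)**2) = -77797*(11293 + 144) = -77797*11437 = -889764289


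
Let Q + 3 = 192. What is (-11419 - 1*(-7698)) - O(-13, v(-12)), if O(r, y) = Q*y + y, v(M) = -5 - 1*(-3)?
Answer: -3341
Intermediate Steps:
Q = 189 (Q = -3 + 192 = 189)
v(M) = -2 (v(M) = -5 + 3 = -2)
O(r, y) = 190*y (O(r, y) = 189*y + y = 190*y)
(-11419 - 1*(-7698)) - O(-13, v(-12)) = (-11419 - 1*(-7698)) - 190*(-2) = (-11419 + 7698) - 1*(-380) = -3721 + 380 = -3341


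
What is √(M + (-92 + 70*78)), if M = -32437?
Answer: I*√27069 ≈ 164.53*I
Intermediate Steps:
√(M + (-92 + 70*78)) = √(-32437 + (-92 + 70*78)) = √(-32437 + (-92 + 5460)) = √(-32437 + 5368) = √(-27069) = I*√27069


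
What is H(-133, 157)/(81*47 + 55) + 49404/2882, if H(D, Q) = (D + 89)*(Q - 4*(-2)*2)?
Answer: 42215116/2782571 ≈ 15.171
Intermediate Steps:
H(D, Q) = (16 + Q)*(89 + D) (H(D, Q) = (89 + D)*(Q + 8*2) = (89 + D)*(Q + 16) = (89 + D)*(16 + Q) = (16 + Q)*(89 + D))
H(-133, 157)/(81*47 + 55) + 49404/2882 = (1424 + 16*(-133) + 89*157 - 133*157)/(81*47 + 55) + 49404/2882 = (1424 - 2128 + 13973 - 20881)/(3807 + 55) + 49404*(1/2882) = -7612/3862 + 24702/1441 = -7612*1/3862 + 24702/1441 = -3806/1931 + 24702/1441 = 42215116/2782571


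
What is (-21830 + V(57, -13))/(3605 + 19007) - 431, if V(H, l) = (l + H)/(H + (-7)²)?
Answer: -129420721/299609 ≈ -431.97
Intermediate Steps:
V(H, l) = (H + l)/(49 + H) (V(H, l) = (H + l)/(H + 49) = (H + l)/(49 + H))
(-21830 + V(57, -13))/(3605 + 19007) - 431 = (-21830 + (57 - 13)/(49 + 57))/(3605 + 19007) - 431 = (-21830 + 44/106)/22612 - 431 = (-21830 + (1/106)*44)*(1/22612) - 431 = (-21830 + 22/53)*(1/22612) - 431 = -1156968/53*1/22612 - 431 = -289242/299609 - 431 = -129420721/299609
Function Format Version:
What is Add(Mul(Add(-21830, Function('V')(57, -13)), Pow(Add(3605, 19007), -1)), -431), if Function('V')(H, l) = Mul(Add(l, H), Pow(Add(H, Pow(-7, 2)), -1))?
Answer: Rational(-129420721, 299609) ≈ -431.97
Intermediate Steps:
Function('V')(H, l) = Mul(Pow(Add(49, H), -1), Add(H, l)) (Function('V')(H, l) = Mul(Add(H, l), Pow(Add(H, 49), -1)) = Mul(Add(H, l), Pow(Add(49, H), -1)) = Mul(Pow(Add(49, H), -1), Add(H, l)))
Add(Mul(Add(-21830, Function('V')(57, -13)), Pow(Add(3605, 19007), -1)), -431) = Add(Mul(Add(-21830, Mul(Pow(Add(49, 57), -1), Add(57, -13))), Pow(Add(3605, 19007), -1)), -431) = Add(Mul(Add(-21830, Mul(Pow(106, -1), 44)), Pow(22612, -1)), -431) = Add(Mul(Add(-21830, Mul(Rational(1, 106), 44)), Rational(1, 22612)), -431) = Add(Mul(Add(-21830, Rational(22, 53)), Rational(1, 22612)), -431) = Add(Mul(Rational(-1156968, 53), Rational(1, 22612)), -431) = Add(Rational(-289242, 299609), -431) = Rational(-129420721, 299609)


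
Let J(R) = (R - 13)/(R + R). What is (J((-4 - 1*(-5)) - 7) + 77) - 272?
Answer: -2321/12 ≈ -193.42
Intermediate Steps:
J(R) = (-13 + R)/(2*R) (J(R) = (-13 + R)/((2*R)) = (-13 + R)*(1/(2*R)) = (-13 + R)/(2*R))
(J((-4 - 1*(-5)) - 7) + 77) - 272 = ((-13 + ((-4 - 1*(-5)) - 7))/(2*((-4 - 1*(-5)) - 7)) + 77) - 272 = ((-13 + ((-4 + 5) - 7))/(2*((-4 + 5) - 7)) + 77) - 272 = ((-13 + (1 - 7))/(2*(1 - 7)) + 77) - 272 = ((1/2)*(-13 - 6)/(-6) + 77) - 272 = ((1/2)*(-1/6)*(-19) + 77) - 272 = (19/12 + 77) - 272 = 943/12 - 272 = -2321/12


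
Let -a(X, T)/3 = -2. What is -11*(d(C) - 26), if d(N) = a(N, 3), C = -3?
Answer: 220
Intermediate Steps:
a(X, T) = 6 (a(X, T) = -3*(-2) = 6)
d(N) = 6
-11*(d(C) - 26) = -11*(6 - 26) = -11*(-20) = 220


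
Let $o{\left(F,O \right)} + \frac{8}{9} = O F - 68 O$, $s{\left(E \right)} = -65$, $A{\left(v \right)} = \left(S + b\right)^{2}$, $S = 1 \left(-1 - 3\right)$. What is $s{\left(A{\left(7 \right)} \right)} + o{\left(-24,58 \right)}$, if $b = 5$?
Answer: $- \frac{48617}{9} \approx -5401.9$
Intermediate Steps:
$S = -4$ ($S = 1 \left(-4\right) = -4$)
$A{\left(v \right)} = 1$ ($A{\left(v \right)} = \left(-4 + 5\right)^{2} = 1^{2} = 1$)
$o{\left(F,O \right)} = - \frac{8}{9} - 68 O + F O$ ($o{\left(F,O \right)} = - \frac{8}{9} + \left(O F - 68 O\right) = - \frac{8}{9} + \left(F O - 68 O\right) = - \frac{8}{9} + \left(- 68 O + F O\right) = - \frac{8}{9} - 68 O + F O$)
$s{\left(A{\left(7 \right)} \right)} + o{\left(-24,58 \right)} = -65 - \frac{48032}{9} = - \frac{48617}{9}$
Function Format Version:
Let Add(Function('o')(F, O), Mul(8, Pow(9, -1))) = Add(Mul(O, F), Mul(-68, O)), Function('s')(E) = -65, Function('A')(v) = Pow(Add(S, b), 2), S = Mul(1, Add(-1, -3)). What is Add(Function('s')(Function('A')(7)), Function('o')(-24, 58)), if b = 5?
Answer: Rational(-48617, 9) ≈ -5401.9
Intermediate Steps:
S = -4 (S = Mul(1, -4) = -4)
Function('A')(v) = 1 (Function('A')(v) = Pow(Add(-4, 5), 2) = Pow(1, 2) = 1)
Function('o')(F, O) = Add(Rational(-8, 9), Mul(-68, O), Mul(F, O)) (Function('o')(F, O) = Add(Rational(-8, 9), Add(Mul(O, F), Mul(-68, O))) = Add(Rational(-8, 9), Add(Mul(F, O), Mul(-68, O))) = Add(Rational(-8, 9), Add(Mul(-68, O), Mul(F, O))) = Add(Rational(-8, 9), Mul(-68, O), Mul(F, O)))
Add(Function('s')(Function('A')(7)), Function('o')(-24, 58)) = Add(-65, Add(Rational(-8, 9), Mul(-68, 58), Mul(-24, 58))) = Add(-65, Add(Rational(-8, 9), -3944, -1392)) = Add(-65, Rational(-48032, 9)) = Rational(-48617, 9)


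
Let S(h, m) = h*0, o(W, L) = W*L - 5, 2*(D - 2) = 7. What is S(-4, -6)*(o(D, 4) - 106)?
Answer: 0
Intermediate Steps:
D = 11/2 (D = 2 + (½)*7 = 2 + 7/2 = 11/2 ≈ 5.5000)
o(W, L) = -5 + L*W (o(W, L) = L*W - 5 = -5 + L*W)
S(h, m) = 0
S(-4, -6)*(o(D, 4) - 106) = 0*((-5 + 4*(11/2)) - 106) = 0*((-5 + 22) - 106) = 0*(17 - 106) = 0*(-89) = 0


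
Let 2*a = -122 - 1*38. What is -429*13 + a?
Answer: -5657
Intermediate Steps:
a = -80 (a = (-122 - 1*38)/2 = (-122 - 38)/2 = (½)*(-160) = -80)
-429*13 + a = -429*13 - 80 = -5577 - 80 = -5657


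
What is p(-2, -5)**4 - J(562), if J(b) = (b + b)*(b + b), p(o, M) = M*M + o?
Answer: -983535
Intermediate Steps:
p(o, M) = o + M**2 (p(o, M) = M**2 + o = o + M**2)
J(b) = 4*b**2 (J(b) = (2*b)*(2*b) = 4*b**2)
p(-2, -5)**4 - J(562) = (-2 + (-5)**2)**4 - 4*562**2 = (-2 + 25)**4 - 4*315844 = 23**4 - 1*1263376 = 279841 - 1263376 = -983535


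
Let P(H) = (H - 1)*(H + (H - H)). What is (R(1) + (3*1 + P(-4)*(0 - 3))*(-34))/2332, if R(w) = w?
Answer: 1939/2332 ≈ 0.83148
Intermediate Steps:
P(H) = H*(-1 + H) (P(H) = (-1 + H)*(H + 0) = (-1 + H)*H = H*(-1 + H))
(R(1) + (3*1 + P(-4)*(0 - 3))*(-34))/2332 = (1 + (3*1 + (-4*(-1 - 4))*(0 - 3))*(-34))/2332 = (1 + (3 - 4*(-5)*(-3))*(-34))*(1/2332) = (1 + (3 + 20*(-3))*(-34))*(1/2332) = (1 + (3 - 60)*(-34))*(1/2332) = (1 - 57*(-34))*(1/2332) = (1 + 1938)*(1/2332) = 1939*(1/2332) = 1939/2332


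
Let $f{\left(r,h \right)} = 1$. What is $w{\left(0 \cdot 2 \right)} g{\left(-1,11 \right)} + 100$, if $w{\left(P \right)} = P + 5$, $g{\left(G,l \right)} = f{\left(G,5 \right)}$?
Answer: $105$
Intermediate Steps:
$g{\left(G,l \right)} = 1$
$w{\left(P \right)} = 5 + P$
$w{\left(0 \cdot 2 \right)} g{\left(-1,11 \right)} + 100 = \left(5 + 0 \cdot 2\right) 1 + 100 = \left(5 + 0\right) 1 + 100 = 5 \cdot 1 + 100 = 5 + 100 = 105$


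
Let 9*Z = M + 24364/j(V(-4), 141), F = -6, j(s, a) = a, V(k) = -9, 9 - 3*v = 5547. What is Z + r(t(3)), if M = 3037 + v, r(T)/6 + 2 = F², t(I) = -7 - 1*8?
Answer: 451171/1269 ≈ 355.53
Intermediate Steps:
v = -1846 (v = 3 - ⅓*5547 = 3 - 1849 = -1846)
t(I) = -15 (t(I) = -7 - 8 = -15)
r(T) = 204 (r(T) = -12 + 6*(-6)² = -12 + 6*36 = -12 + 216 = 204)
M = 1191 (M = 3037 - 1846 = 1191)
Z = 192295/1269 (Z = (1191 + 24364/141)/9 = (⅑)*(192295/141) = 192295/1269 ≈ 151.53)
Z + r(t(3)) = 192295/1269 + 204 = 451171/1269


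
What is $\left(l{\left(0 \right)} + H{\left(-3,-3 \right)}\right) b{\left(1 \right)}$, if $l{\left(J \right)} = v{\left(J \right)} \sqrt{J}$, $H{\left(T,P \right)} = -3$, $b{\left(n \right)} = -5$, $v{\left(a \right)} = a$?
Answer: $15$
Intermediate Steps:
$l{\left(J \right)} = J^{\frac{3}{2}}$ ($l{\left(J \right)} = J \sqrt{J} = J^{\frac{3}{2}}$)
$\left(l{\left(0 \right)} + H{\left(-3,-3 \right)}\right) b{\left(1 \right)} = \left(0^{\frac{3}{2}} - 3\right) \left(-5\right) = \left(0 - 3\right) \left(-5\right) = \left(-3\right) \left(-5\right) = 15$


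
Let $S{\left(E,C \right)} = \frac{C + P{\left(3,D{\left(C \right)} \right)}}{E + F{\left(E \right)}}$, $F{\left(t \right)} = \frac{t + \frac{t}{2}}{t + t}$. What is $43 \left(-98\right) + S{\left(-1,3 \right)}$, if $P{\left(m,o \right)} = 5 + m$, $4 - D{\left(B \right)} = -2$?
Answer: $-4258$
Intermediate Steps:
$D{\left(B \right)} = 6$ ($D{\left(B \right)} = 4 - -2 = 4 + 2 = 6$)
$F{\left(t \right)} = \frac{3}{4}$ ($F{\left(t \right)} = \frac{t + t \frac{1}{2}}{2 t} = \left(t + \frac{t}{2}\right) \frac{1}{2 t} = \frac{3 t}{2} \frac{1}{2 t} = \frac{3}{4}$)
$S{\left(E,C \right)} = \frac{8 + C}{\frac{3}{4} + E}$ ($S{\left(E,C \right)} = \frac{C + \left(5 + 3\right)}{E + \frac{3}{4}} = \frac{C + 8}{\frac{3}{4} + E} = \frac{8 + C}{\frac{3}{4} + E}$)
$43 \left(-98\right) + S{\left(-1,3 \right)} = 43 \left(-98\right) + \frac{4 \left(8 + 3\right)}{3 + 4 \left(-1\right)} = -4214 + 4 \frac{1}{3 - 4} \cdot 11 = -4214 + 4 \frac{1}{-1} \cdot 11 = -4214 + 4 \left(-1\right) 11 = -4214 - 44 = -4258$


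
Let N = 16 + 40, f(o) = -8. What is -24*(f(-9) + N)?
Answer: -1152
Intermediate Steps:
N = 56
-24*(f(-9) + N) = -24*(-8 + 56) = -24*48 = -1152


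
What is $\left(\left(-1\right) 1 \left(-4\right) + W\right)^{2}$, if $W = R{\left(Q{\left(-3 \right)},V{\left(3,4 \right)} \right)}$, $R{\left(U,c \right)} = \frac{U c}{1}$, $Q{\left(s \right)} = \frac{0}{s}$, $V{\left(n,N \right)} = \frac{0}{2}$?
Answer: $16$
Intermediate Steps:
$V{\left(n,N \right)} = 0$ ($V{\left(n,N \right)} = 0 \cdot \frac{1}{2} = 0$)
$Q{\left(s \right)} = 0$
$R{\left(U,c \right)} = U c$ ($R{\left(U,c \right)} = U c 1 = U c$)
$W = 0$ ($W = 0 \cdot 0 = 0$)
$\left(\left(-1\right) 1 \left(-4\right) + W\right)^{2} = \left(\left(-1\right) 1 \left(-4\right) + 0\right)^{2} = \left(\left(-1\right) \left(-4\right) + 0\right)^{2} = \left(4 + 0\right)^{2} = 4^{2} = 16$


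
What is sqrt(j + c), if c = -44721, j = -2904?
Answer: 5*I*sqrt(1905) ≈ 218.23*I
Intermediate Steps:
sqrt(j + c) = sqrt(-2904 - 44721) = sqrt(-47625) = 5*I*sqrt(1905)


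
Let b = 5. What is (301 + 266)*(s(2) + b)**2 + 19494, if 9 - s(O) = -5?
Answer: 224181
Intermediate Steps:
s(O) = 14 (s(O) = 9 - 1*(-5) = 9 + 5 = 14)
(301 + 266)*(s(2) + b)**2 + 19494 = (301 + 266)*(14 + 5)**2 + 19494 = 567*19**2 + 19494 = 567*361 + 19494 = 204687 + 19494 = 224181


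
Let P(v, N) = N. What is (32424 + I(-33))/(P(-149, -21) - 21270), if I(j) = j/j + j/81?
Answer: -875464/574857 ≈ -1.5229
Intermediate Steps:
I(j) = 1 + j/81 (I(j) = 1 + j*(1/81) = 1 + j/81)
(32424 + I(-33))/(P(-149, -21) - 21270) = (32424 + (1 + (1/81)*(-33)))/(-21 - 21270) = (32424 + (1 - 11/27))/(-21291) = (32424 + 16/27)*(-1/21291) = (875464/27)*(-1/21291) = -875464/574857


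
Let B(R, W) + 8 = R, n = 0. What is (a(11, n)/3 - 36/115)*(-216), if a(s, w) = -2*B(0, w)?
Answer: -124704/115 ≈ -1084.4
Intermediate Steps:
B(R, W) = -8 + R
a(s, w) = 16 (a(s, w) = -2*(-8 + 0) = -2*(-8) = 16)
(a(11, n)/3 - 36/115)*(-216) = (16/3 - 36/115)*(-216) = (1732/345)*(-216) = -124704/115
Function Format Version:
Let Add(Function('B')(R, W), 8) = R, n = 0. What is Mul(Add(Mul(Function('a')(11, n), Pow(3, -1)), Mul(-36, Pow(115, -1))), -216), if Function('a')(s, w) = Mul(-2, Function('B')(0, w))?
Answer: Rational(-124704, 115) ≈ -1084.4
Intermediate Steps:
Function('B')(R, W) = Add(-8, R)
Function('a')(s, w) = 16 (Function('a')(s, w) = Mul(-2, Add(-8, 0)) = Mul(-2, -8) = 16)
Mul(Add(Mul(Function('a')(11, n), Pow(3, -1)), Mul(-36, Pow(115, -1))), -216) = Mul(Add(Mul(16, Pow(3, -1)), Mul(-36, Pow(115, -1))), -216) = Mul(Add(Mul(16, Rational(1, 3)), Mul(-36, Rational(1, 115))), -216) = Mul(Add(Rational(16, 3), Rational(-36, 115)), -216) = Mul(Rational(1732, 345), -216) = Rational(-124704, 115)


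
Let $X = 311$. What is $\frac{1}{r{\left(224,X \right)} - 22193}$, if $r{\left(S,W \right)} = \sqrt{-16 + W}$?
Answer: $- \frac{22193}{492528954} - \frac{\sqrt{295}}{492528954} \approx -4.5094 \cdot 10^{-5}$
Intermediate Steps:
$\frac{1}{r{\left(224,X \right)} - 22193} = \frac{1}{\sqrt{-16 + 311} - 22193} = \frac{1}{\sqrt{295} - 22193} = \frac{1}{-22193 + \sqrt{295}}$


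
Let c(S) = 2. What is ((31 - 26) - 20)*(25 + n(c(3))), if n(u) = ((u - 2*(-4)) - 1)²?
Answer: -1590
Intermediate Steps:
n(u) = (7 + u)² (n(u) = ((u + 8) - 1)² = ((8 + u) - 1)² = (7 + u)²)
((31 - 26) - 20)*(25 + n(c(3))) = ((31 - 26) - 20)*(25 + (7 + 2)²) = (5 - 20)*(25 + 9²) = -15*(25 + 81) = -15*106 = -1590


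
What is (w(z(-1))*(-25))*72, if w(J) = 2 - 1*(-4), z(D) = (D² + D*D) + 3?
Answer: -10800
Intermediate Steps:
z(D) = 3 + 2*D² (z(D) = (D² + D²) + 3 = 2*D² + 3 = 3 + 2*D²)
w(J) = 6 (w(J) = 2 + 4 = 6)
(w(z(-1))*(-25))*72 = (6*(-25))*72 = -150*72 = -10800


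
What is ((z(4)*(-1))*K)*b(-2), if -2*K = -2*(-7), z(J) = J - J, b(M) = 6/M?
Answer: 0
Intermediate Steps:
z(J) = 0
K = -7 (K = -(-1)*(-7) = -½*14 = -7)
((z(4)*(-1))*K)*b(-2) = ((0*(-1))*(-7))*(6/(-2)) = (0*(-7))*(6*(-½)) = 0*(-3) = 0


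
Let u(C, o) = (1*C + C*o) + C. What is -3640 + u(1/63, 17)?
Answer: -229301/63 ≈ -3639.7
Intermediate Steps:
u(C, o) = 2*C + C*o (u(C, o) = (C + C*o) + C = 2*C + C*o)
-3640 + u(1/63, 17) = -3640 + (2 + 17)/63 = -3640 + (1/63)*19 = -3640 + 19/63 = -229301/63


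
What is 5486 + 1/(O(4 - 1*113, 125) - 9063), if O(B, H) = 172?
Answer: 48776025/8891 ≈ 5486.0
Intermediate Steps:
5486 + 1/(O(4 - 1*113, 125) - 9063) = 5486 + 1/(172 - 9063) = 5486 + 1/(-8891) = 5486 - 1/8891 = 48776025/8891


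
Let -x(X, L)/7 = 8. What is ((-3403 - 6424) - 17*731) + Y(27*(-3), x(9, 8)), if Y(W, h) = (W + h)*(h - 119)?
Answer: 1721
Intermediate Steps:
x(X, L) = -56 (x(X, L) = -7*8 = -56)
Y(W, h) = (-119 + h)*(W + h) (Y(W, h) = (W + h)*(-119 + h) = (-119 + h)*(W + h))
((-3403 - 6424) - 17*731) + Y(27*(-3), x(9, 8)) = ((-3403 - 6424) - 17*731) + ((-56)**2 - 3213*(-3) - 119*(-56) + (27*(-3))*(-56)) = (-9827 - 12427) + (3136 - 119*(-81) + 6664 - 81*(-56)) = -22254 + (3136 + 9639 + 6664 + 4536) = -22254 + 23975 = 1721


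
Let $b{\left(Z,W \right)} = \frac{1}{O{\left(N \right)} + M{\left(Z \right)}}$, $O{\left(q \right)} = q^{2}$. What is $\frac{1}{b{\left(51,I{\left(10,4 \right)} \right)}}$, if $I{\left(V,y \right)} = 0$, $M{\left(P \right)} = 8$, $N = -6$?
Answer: $44$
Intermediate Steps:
$b{\left(Z,W \right)} = \frac{1}{44}$ ($b{\left(Z,W \right)} = \frac{1}{\left(-6\right)^{2} + 8} = \frac{1}{36 + 8} = \frac{1}{44}$)
$\frac{1}{b{\left(51,I{\left(10,4 \right)} \right)}} = \frac{1}{\frac{1}{44}} = 44$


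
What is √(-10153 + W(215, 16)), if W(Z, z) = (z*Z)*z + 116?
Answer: √45003 ≈ 212.14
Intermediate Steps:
W(Z, z) = 116 + Z*z² (W(Z, z) = (Z*z)*z + 116 = Z*z² + 116 = 116 + Z*z²)
√(-10153 + W(215, 16)) = √(-10153 + (116 + 215*16²)) = √(-10153 + (116 + 215*256)) = √(-10153 + (116 + 55040)) = √(-10153 + 55156) = √45003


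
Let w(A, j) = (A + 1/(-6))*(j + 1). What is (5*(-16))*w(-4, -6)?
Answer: -5000/3 ≈ -1666.7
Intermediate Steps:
w(A, j) = (1 + j)*(-⅙ + A) (w(A, j) = (A - ⅙)*(1 + j) = (-⅙ + A)*(1 + j) = (1 + j)*(-⅙ + A))
(5*(-16))*w(-4, -6) = (5*(-16))*(-⅙ - 4 - ⅙*(-6) - 4*(-6)) = -80*(-⅙ - 4 + 1 + 24) = -80*125/6 = -5000/3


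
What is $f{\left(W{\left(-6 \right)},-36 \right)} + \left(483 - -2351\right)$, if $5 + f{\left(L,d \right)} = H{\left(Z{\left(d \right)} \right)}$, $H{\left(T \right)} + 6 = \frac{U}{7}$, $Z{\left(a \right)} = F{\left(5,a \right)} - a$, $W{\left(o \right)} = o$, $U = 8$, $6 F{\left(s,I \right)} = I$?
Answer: $\frac{19769}{7} \approx 2824.1$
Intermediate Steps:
$F{\left(s,I \right)} = \frac{I}{6}$
$Z{\left(a \right)} = - \frac{5 a}{6}$ ($Z{\left(a \right)} = \frac{a}{6} - a = - \frac{5 a}{6}$)
$H{\left(T \right)} = - \frac{34}{7}$ ($H{\left(T \right)} = -6 + \frac{8}{7} = - \frac{34}{7}$)
$f{\left(L,d \right)} = - \frac{69}{7}$ ($f{\left(L,d \right)} = -5 - \frac{34}{7} = - \frac{69}{7}$)
$f{\left(W{\left(-6 \right)},-36 \right)} + \left(483 - -2351\right) = - \frac{69}{7} + \left(483 - -2351\right) = - \frac{69}{7} + \left(483 + 2351\right) = - \frac{69}{7} + 2834 = \frac{19769}{7}$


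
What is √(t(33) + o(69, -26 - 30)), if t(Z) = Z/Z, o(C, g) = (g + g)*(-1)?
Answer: √113 ≈ 10.630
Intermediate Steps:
o(C, g) = -2*g (o(C, g) = (2*g)*(-1) = -2*g)
t(Z) = 1
√(t(33) + o(69, -26 - 30)) = √(1 - 2*(-26 - 30)) = √(1 - 2*(-56)) = √(1 + 112) = √113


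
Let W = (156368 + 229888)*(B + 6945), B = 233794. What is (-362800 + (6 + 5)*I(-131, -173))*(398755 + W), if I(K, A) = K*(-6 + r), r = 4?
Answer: -33467796540921002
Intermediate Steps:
I(K, A) = -2*K (I(K, A) = K*(-6 + 4) = K*(-2) = -2*K)
W = 92986883184 (W = (156368 + 229888)*(233794 + 6945) = 386256*240739 = 92986883184)
(-362800 + (6 + 5)*I(-131, -173))*(398755 + W) = (-362800 + (6 + 5)*(-2*(-131)))*(398755 + 92986883184) = (-362800 + 11*262)*92987281939 = (-362800 + 2882)*92987281939 = -359918*92987281939 = -33467796540921002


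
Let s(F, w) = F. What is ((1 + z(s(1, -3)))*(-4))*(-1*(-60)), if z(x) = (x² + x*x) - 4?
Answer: 240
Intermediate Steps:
z(x) = -4 + 2*x² (z(x) = (x² + x²) - 4 = 2*x² - 4 = -4 + 2*x²)
((1 + z(s(1, -3)))*(-4))*(-1*(-60)) = ((1 + (-4 + 2*1²))*(-4))*(-1*(-60)) = ((1 + (-4 + 2*1))*(-4))*60 = ((1 + (-4 + 2))*(-4))*60 = ((1 - 2)*(-4))*60 = -1*(-4)*60 = 4*60 = 240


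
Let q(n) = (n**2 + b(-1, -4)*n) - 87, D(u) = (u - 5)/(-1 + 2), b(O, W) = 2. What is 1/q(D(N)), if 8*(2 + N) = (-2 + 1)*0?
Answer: -1/52 ≈ -0.019231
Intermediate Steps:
N = -2 (N = -2 + ((-2 + 1)*0)/8 = -2 + (-1*0)/8 = -2 + (1/8)*0 = -2 + 0 = -2)
D(u) = -5 + u (D(u) = (-5 + u)/1 = (-5 + u)*1 = -5 + u)
q(n) = -87 + n**2 + 2*n (q(n) = (n**2 + 2*n) - 87 = -87 + n**2 + 2*n)
1/q(D(N)) = 1/(-87 + (-5 - 2)**2 + 2*(-5 - 2)) = 1/(-87 + (-7)**2 + 2*(-7)) = 1/(-87 + 49 - 14) = 1/(-52) = -1/52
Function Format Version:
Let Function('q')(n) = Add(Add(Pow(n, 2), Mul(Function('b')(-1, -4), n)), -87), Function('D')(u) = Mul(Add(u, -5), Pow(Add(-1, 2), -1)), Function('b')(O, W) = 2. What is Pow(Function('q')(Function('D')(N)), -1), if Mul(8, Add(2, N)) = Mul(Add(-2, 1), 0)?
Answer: Rational(-1, 52) ≈ -0.019231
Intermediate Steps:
N = -2 (N = Add(-2, Mul(Rational(1, 8), Mul(Add(-2, 1), 0))) = Add(-2, Mul(Rational(1, 8), Mul(-1, 0))) = Add(-2, Mul(Rational(1, 8), 0)) = Add(-2, 0) = -2)
Function('D')(u) = Add(-5, u) (Function('D')(u) = Mul(Add(-5, u), Pow(1, -1)) = Mul(Add(-5, u), 1) = Add(-5, u))
Function('q')(n) = Add(-87, Pow(n, 2), Mul(2, n)) (Function('q')(n) = Add(Add(Pow(n, 2), Mul(2, n)), -87) = Add(-87, Pow(n, 2), Mul(2, n)))
Pow(Function('q')(Function('D')(N)), -1) = Pow(Add(-87, Pow(Add(-5, -2), 2), Mul(2, Add(-5, -2))), -1) = Pow(Add(-87, Pow(-7, 2), Mul(2, -7)), -1) = Pow(Add(-87, 49, -14), -1) = Pow(-52, -1) = Rational(-1, 52)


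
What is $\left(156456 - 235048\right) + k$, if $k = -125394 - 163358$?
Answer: $-367344$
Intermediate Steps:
$k = -288752$
$\left(156456 - 235048\right) + k = \left(156456 - 235048\right) - 288752 = -78592 - 288752 = -367344$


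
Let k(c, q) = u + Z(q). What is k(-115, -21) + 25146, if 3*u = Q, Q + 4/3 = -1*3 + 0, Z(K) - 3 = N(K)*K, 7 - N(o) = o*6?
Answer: 201191/9 ≈ 22355.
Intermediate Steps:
N(o) = 7 - 6*o (N(o) = 7 - o*6 = 7 - 6*o)
Z(K) = 3 + K*(7 - 6*K) (Z(K) = 3 + (7 - 6*K)*K = 3 + K*(7 - 6*K))
Q = -13/3 (Q = -4/3 + (-1*3 + 0) = -4/3 + (-3 + 0) = -4/3 - 3 = -13/3 ≈ -4.3333)
u = -13/9 (u = (1/3)*(-13/3) = -13/9 ≈ -1.4444)
k(c, q) = 14/9 - q*(-7 + 6*q) (k(c, q) = -13/9 + (3 - q*(-7 + 6*q)) = 14/9 - q*(-7 + 6*q))
k(-115, -21) + 25146 = (14/9 - 1*(-21)*(-7 + 6*(-21))) + 25146 = (14/9 - 1*(-21)*(-7 - 126)) + 25146 = (14/9 - 1*(-21)*(-133)) + 25146 = (14/9 - 2793) + 25146 = -25123/9 + 25146 = 201191/9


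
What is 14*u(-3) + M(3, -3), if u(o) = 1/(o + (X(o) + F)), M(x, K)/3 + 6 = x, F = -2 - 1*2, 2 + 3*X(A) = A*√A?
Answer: 3*(-9*√3 + 83*I)/(-23*I + 3*√3) ≈ -10.737 + 0.39252*I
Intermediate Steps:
X(A) = -⅔ + A^(3/2)/3 (X(A) = -⅔ + (A*√A)/3 = -⅔ + A^(3/2)/3)
F = -4 (F = -2 - 2 = -4)
M(x, K) = -18 + 3*x
u(o) = 1/(-14/3 + o + o^(3/2)/3) (u(o) = 1/(o + ((-⅔ + o^(3/2)/3) - 4)) = 1/(o + (-14/3 + o^(3/2)/3)) = 1/(-14/3 + o + o^(3/2)/3))
14*u(-3) + M(3, -3) = 14*(3/(-14 + (-3)^(3/2) + 3*(-3))) + (-18 + 3*3) = 14*(3/(-14 - 3*I*√3 - 9)) + (-18 + 9) = 14*(3/(-23 - 3*I*√3)) - 9 = 42/(-23 - 3*I*√3) - 9 = -9 + 42/(-23 - 3*I*√3)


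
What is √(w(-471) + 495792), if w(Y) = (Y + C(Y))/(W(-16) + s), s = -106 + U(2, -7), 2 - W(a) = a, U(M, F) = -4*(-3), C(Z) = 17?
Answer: √715932274/38 ≈ 704.13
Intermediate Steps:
U(M, F) = 12
W(a) = 2 - a
s = -94 (s = -106 + 12 = -94)
w(Y) = -17/76 - Y/76 (w(Y) = (Y + 17)/((2 - 1*(-16)) - 94) = (17 + Y)/((2 + 16) - 94) = (17 + Y)/(18 - 94) = (17 + Y)/(-76) = (17 + Y)*(-1/76) = -17/76 - Y/76)
√(w(-471) + 495792) = √((-17/76 - 1/76*(-471)) + 495792) = √((-17/76 + 471/76) + 495792) = √(227/38 + 495792) = √(18840323/38) = √715932274/38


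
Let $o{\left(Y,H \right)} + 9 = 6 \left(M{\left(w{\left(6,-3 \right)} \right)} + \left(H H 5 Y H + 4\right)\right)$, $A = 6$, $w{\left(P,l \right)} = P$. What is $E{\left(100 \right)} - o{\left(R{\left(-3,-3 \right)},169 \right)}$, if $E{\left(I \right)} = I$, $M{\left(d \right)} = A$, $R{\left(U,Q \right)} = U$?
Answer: $434412859$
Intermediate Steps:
$M{\left(d \right)} = 6$
$o{\left(Y,H \right)} = 51 + 30 Y H^{3}$ ($o{\left(Y,H \right)} = -9 + 6 \left(6 + \left(H H 5 Y H + 4\right)\right) = -9 + 6 \left(6 + \left(H^{2} \cdot 5 Y H + 4\right)\right) = -9 + 6 \left(6 + \left(5 H^{2} Y H + 4\right)\right) = -9 + 6 \left(6 + \left(5 Y H^{2} H + 4\right)\right) = -9 + 6 \left(6 + \left(5 Y H^{3} + 4\right)\right) = -9 + 6 \left(6 + \left(4 + 5 Y H^{3}\right)\right) = -9 + 6 \left(10 + 5 Y H^{3}\right) = -9 + \left(60 + 30 Y H^{3}\right) = 51 + 30 Y H^{3}$)
$E{\left(100 \right)} - o{\left(R{\left(-3,-3 \right)},169 \right)} = 100 - \left(51 + 30 \left(-3\right) 169^{3}\right) = 100 - \left(51 + 30 \left(-3\right) 4826809\right) = 100 - \left(51 - 434412810\right) = 100 - -434412759 = 100 + 434412759 = 434412859$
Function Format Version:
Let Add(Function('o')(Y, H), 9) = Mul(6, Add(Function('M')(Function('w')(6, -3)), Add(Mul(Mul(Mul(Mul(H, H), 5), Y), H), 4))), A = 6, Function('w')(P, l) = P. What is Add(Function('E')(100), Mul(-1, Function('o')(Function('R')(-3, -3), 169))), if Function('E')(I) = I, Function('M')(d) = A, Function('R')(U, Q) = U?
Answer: 434412859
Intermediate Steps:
Function('M')(d) = 6
Function('o')(Y, H) = Add(51, Mul(30, Y, Pow(H, 3))) (Function('o')(Y, H) = Add(-9, Mul(6, Add(6, Add(Mul(Mul(Mul(Mul(H, H), 5), Y), H), 4)))) = Add(-9, Mul(6, Add(6, Add(Mul(Mul(Mul(Pow(H, 2), 5), Y), H), 4)))) = Add(-9, Mul(6, Add(6, Add(Mul(Mul(Mul(5, Pow(H, 2)), Y), H), 4)))) = Add(-9, Mul(6, Add(6, Add(Mul(Mul(5, Y, Pow(H, 2)), H), 4)))) = Add(-9, Mul(6, Add(6, Add(Mul(5, Y, Pow(H, 3)), 4)))) = Add(-9, Mul(6, Add(6, Add(4, Mul(5, Y, Pow(H, 3)))))) = Add(-9, Mul(6, Add(10, Mul(5, Y, Pow(H, 3))))) = Add(-9, Add(60, Mul(30, Y, Pow(H, 3)))) = Add(51, Mul(30, Y, Pow(H, 3))))
Add(Function('E')(100), Mul(-1, Function('o')(Function('R')(-3, -3), 169))) = Add(100, Mul(-1, Add(51, Mul(30, -3, Pow(169, 3))))) = Add(100, Mul(-1, Add(51, Mul(30, -3, 4826809)))) = Add(100, Mul(-1, Add(51, -434412810))) = Add(100, Mul(-1, -434412759)) = Add(100, 434412759) = 434412859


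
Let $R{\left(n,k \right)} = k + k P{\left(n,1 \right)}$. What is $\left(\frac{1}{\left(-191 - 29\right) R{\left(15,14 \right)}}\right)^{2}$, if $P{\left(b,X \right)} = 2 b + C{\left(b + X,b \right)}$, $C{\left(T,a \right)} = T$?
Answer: $\frac{1}{20955457600} \approx 4.772 \cdot 10^{-11}$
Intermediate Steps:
$P{\left(b,X \right)} = X + 3 b$ ($P{\left(b,X \right)} = 2 b + \left(b + X\right) = 2 b + \left(X + b\right) = X + 3 b$)
$R{\left(n,k \right)} = k + k \left(1 + 3 n\right)$
$\left(\frac{1}{\left(-191 - 29\right) R{\left(15,14 \right)}}\right)^{2} = \left(\frac{1}{\left(-191 - 29\right) 14 \left(2 + 3 \cdot 15\right)}\right)^{2} = \left(\frac{1}{\left(-220\right) 14 \left(2 + 45\right)}\right)^{2} = \left(- \frac{1}{220 \cdot 14 \cdot 47}\right)^{2} = \left(- \frac{1}{220 \cdot 658}\right)^{2} = \left(\left(- \frac{1}{220}\right) \frac{1}{658}\right)^{2} = \left(- \frac{1}{144760}\right)^{2} = \frac{1}{20955457600}$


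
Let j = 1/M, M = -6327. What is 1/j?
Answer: -6327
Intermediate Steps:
j = -1/6327 (j = 1/(-6327) = -1/6327 ≈ -0.00015805)
1/j = 1/(-1/6327) = -6327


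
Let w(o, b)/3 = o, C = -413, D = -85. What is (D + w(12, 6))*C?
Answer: 20237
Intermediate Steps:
w(o, b) = 3*o
(D + w(12, 6))*C = (-85 + 3*12)*(-413) = (-85 + 36)*(-413) = -49*(-413) = 20237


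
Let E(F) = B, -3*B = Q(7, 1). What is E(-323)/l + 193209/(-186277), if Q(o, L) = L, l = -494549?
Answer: -286653766946/276369312219 ≈ -1.0372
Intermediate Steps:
B = -⅓ (B = -⅓*1 = -⅓ ≈ -0.33333)
E(F) = -⅓
E(-323)/l + 193209/(-186277) = -⅓/(-494549) + 193209/(-186277) = -⅓*(-1/494549) + 193209*(-1/186277) = 1/1483647 - 193209/186277 = -286653766946/276369312219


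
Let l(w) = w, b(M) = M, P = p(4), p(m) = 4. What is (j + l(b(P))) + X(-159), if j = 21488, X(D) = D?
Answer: 21333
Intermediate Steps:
P = 4
(j + l(b(P))) + X(-159) = (21488 + 4) - 159 = 21492 - 159 = 21333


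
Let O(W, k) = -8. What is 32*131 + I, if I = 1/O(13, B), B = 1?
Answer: 33535/8 ≈ 4191.9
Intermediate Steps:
I = -⅛ (I = 1/(-8) = -⅛ ≈ -0.12500)
32*131 + I = 32*131 - ⅛ = 4192 - ⅛ = 33535/8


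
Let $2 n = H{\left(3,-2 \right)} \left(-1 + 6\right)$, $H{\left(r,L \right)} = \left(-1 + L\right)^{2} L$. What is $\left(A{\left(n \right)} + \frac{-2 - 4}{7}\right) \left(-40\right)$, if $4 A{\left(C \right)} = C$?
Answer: $\frac{3390}{7} \approx 484.29$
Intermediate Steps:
$H{\left(r,L \right)} = L \left(-1 + L\right)^{2}$
$n = -45$ ($n = \frac{- 2 \left(-1 - 2\right)^{2} \left(-1 + 6\right)}{2} = \frac{- 2 \left(-3\right)^{2} \cdot 5}{2} = \frac{\left(-2\right) 9 \cdot 5}{2} = \frac{\left(-18\right) 5}{2} = \frac{1}{2} \left(-90\right) = -45$)
$A{\left(C \right)} = \frac{C}{4}$
$\left(A{\left(n \right)} + \frac{-2 - 4}{7}\right) \left(-40\right) = \left(\frac{1}{4} \left(-45\right) + \frac{-2 - 4}{7}\right) \left(-40\right) = \left(- \frac{45}{4} - \frac{6}{7}\right) \left(-40\right) = \left(- \frac{339}{28}\right) \left(-40\right) = \frac{3390}{7}$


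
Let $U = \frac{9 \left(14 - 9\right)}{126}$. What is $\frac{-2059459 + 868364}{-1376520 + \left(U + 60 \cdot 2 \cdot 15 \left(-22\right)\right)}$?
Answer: $\frac{3335066}{3965135} \approx 0.8411$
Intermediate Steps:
$U = \frac{5}{14}$ ($U = 9 \cdot 5 \cdot \frac{1}{126} = 45 \cdot \frac{1}{126} = \frac{5}{14} \approx 0.35714$)
$\frac{-2059459 + 868364}{-1376520 + \left(U + 60 \cdot 2 \cdot 15 \left(-22\right)\right)} = \frac{-2059459 + 868364}{-1376520 + \left(\frac{5}{14} + 60 \cdot 2 \cdot 15 \left(-22\right)\right)} = - \frac{1191095}{-1376520 + \left(\frac{5}{14} + 120 \left(-330\right)\right)} = - \frac{1191095}{-1376520 + \left(\frac{5}{14} - 39600\right)} = - \frac{1191095}{-1376520 - \frac{554395}{14}} = - \frac{1191095}{- \frac{19825675}{14}} = \left(-1191095\right) \left(- \frac{14}{19825675}\right) = \frac{3335066}{3965135}$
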